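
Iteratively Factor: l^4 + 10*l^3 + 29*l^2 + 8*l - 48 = (l + 4)*(l^3 + 6*l^2 + 5*l - 12) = (l + 4)^2*(l^2 + 2*l - 3) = (l - 1)*(l + 4)^2*(l + 3)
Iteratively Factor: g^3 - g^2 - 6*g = (g + 2)*(g^2 - 3*g) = g*(g + 2)*(g - 3)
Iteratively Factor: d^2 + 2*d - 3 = (d - 1)*(d + 3)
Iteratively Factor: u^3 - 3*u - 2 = (u - 2)*(u^2 + 2*u + 1) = (u - 2)*(u + 1)*(u + 1)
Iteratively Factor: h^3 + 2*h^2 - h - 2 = (h - 1)*(h^2 + 3*h + 2) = (h - 1)*(h + 1)*(h + 2)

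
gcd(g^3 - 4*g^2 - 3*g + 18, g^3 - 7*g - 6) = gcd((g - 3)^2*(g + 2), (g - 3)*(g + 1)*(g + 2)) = g^2 - g - 6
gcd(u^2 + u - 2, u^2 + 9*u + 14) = u + 2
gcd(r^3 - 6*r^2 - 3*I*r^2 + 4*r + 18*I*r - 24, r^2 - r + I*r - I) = r + I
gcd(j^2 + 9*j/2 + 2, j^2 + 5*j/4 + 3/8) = j + 1/2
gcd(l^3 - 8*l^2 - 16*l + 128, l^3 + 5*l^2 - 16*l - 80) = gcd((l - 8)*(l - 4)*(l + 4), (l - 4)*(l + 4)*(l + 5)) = l^2 - 16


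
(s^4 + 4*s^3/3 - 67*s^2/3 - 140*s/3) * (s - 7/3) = s^5 - s^4 - 229*s^3/9 + 49*s^2/9 + 980*s/9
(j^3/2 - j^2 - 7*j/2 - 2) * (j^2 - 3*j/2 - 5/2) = j^5/2 - 7*j^4/4 - 13*j^3/4 + 23*j^2/4 + 47*j/4 + 5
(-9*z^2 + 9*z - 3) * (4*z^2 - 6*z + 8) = -36*z^4 + 90*z^3 - 138*z^2 + 90*z - 24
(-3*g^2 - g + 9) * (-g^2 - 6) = 3*g^4 + g^3 + 9*g^2 + 6*g - 54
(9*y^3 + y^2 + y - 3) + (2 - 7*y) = 9*y^3 + y^2 - 6*y - 1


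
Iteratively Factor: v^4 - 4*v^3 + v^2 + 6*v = (v)*(v^3 - 4*v^2 + v + 6) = v*(v - 3)*(v^2 - v - 2) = v*(v - 3)*(v + 1)*(v - 2)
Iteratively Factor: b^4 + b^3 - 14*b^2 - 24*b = (b)*(b^3 + b^2 - 14*b - 24) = b*(b + 2)*(b^2 - b - 12) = b*(b + 2)*(b + 3)*(b - 4)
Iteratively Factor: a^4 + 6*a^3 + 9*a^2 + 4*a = (a + 4)*(a^3 + 2*a^2 + a) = (a + 1)*(a + 4)*(a^2 + a) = (a + 1)^2*(a + 4)*(a)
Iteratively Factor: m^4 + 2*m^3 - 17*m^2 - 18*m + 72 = (m + 4)*(m^3 - 2*m^2 - 9*m + 18) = (m + 3)*(m + 4)*(m^2 - 5*m + 6) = (m - 2)*(m + 3)*(m + 4)*(m - 3)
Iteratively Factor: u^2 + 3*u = (u)*(u + 3)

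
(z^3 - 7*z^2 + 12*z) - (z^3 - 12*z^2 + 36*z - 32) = 5*z^2 - 24*z + 32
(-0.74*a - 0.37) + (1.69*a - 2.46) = 0.95*a - 2.83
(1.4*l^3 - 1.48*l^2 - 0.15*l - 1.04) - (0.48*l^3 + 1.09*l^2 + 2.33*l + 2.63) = 0.92*l^3 - 2.57*l^2 - 2.48*l - 3.67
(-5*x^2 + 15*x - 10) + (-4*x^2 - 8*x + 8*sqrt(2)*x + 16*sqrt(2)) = -9*x^2 + 7*x + 8*sqrt(2)*x - 10 + 16*sqrt(2)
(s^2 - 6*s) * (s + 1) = s^3 - 5*s^2 - 6*s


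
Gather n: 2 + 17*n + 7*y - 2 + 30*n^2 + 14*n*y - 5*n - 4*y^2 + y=30*n^2 + n*(14*y + 12) - 4*y^2 + 8*y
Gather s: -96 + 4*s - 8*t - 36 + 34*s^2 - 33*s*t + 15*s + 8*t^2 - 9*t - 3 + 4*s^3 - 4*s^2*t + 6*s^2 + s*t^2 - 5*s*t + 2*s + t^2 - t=4*s^3 + s^2*(40 - 4*t) + s*(t^2 - 38*t + 21) + 9*t^2 - 18*t - 135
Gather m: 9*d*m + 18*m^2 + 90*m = 18*m^2 + m*(9*d + 90)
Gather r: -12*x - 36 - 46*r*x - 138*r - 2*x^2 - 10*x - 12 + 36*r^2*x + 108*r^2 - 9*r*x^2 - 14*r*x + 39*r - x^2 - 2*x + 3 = r^2*(36*x + 108) + r*(-9*x^2 - 60*x - 99) - 3*x^2 - 24*x - 45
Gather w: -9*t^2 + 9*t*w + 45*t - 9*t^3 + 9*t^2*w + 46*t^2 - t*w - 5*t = -9*t^3 + 37*t^2 + 40*t + w*(9*t^2 + 8*t)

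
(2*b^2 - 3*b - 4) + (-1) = 2*b^2 - 3*b - 5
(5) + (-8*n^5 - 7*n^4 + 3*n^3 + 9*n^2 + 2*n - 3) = -8*n^5 - 7*n^4 + 3*n^3 + 9*n^2 + 2*n + 2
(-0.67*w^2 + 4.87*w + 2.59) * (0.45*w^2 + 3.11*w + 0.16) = -0.3015*w^4 + 0.1078*w^3 + 16.204*w^2 + 8.8341*w + 0.4144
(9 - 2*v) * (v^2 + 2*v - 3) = -2*v^3 + 5*v^2 + 24*v - 27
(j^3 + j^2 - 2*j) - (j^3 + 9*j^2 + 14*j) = -8*j^2 - 16*j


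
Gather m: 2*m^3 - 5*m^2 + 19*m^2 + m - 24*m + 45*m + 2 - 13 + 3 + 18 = 2*m^3 + 14*m^2 + 22*m + 10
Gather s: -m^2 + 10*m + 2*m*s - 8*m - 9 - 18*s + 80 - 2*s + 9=-m^2 + 2*m + s*(2*m - 20) + 80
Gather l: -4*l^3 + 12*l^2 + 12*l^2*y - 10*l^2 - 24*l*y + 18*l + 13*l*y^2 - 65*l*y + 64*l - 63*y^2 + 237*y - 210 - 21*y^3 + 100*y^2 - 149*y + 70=-4*l^3 + l^2*(12*y + 2) + l*(13*y^2 - 89*y + 82) - 21*y^3 + 37*y^2 + 88*y - 140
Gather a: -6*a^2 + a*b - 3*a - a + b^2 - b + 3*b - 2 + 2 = -6*a^2 + a*(b - 4) + b^2 + 2*b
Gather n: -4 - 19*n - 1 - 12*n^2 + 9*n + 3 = -12*n^2 - 10*n - 2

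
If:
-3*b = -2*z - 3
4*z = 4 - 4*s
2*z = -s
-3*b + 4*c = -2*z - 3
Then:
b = 1/3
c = 0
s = 2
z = -1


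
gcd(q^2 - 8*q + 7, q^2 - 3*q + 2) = q - 1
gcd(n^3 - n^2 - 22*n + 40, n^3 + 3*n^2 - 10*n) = n^2 + 3*n - 10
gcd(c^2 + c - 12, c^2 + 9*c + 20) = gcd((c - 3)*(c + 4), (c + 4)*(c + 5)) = c + 4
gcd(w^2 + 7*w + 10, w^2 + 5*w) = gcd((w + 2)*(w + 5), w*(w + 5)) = w + 5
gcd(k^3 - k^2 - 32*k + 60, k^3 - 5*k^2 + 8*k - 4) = k - 2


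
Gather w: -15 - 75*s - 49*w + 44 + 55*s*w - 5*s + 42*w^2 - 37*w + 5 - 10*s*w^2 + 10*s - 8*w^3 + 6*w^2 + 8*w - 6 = -70*s - 8*w^3 + w^2*(48 - 10*s) + w*(55*s - 78) + 28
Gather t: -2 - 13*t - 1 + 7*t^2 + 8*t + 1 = 7*t^2 - 5*t - 2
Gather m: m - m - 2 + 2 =0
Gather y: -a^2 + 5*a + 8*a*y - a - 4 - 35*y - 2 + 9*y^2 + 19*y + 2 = -a^2 + 4*a + 9*y^2 + y*(8*a - 16) - 4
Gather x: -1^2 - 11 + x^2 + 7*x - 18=x^2 + 7*x - 30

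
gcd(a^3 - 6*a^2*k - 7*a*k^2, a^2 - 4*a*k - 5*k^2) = a + k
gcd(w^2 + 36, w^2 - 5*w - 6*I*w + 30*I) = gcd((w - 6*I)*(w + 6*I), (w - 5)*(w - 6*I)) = w - 6*I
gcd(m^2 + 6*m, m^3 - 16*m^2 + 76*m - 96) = 1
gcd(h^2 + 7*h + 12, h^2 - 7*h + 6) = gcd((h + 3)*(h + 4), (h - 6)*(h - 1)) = 1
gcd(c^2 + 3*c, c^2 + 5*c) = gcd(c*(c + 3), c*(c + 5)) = c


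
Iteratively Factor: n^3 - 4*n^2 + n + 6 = (n - 2)*(n^2 - 2*n - 3) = (n - 2)*(n + 1)*(n - 3)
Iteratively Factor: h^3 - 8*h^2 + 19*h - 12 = (h - 1)*(h^2 - 7*h + 12) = (h - 4)*(h - 1)*(h - 3)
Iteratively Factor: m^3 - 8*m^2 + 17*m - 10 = (m - 5)*(m^2 - 3*m + 2) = (m - 5)*(m - 1)*(m - 2)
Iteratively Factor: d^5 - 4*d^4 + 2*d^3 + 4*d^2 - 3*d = (d - 1)*(d^4 - 3*d^3 - d^2 + 3*d) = (d - 1)^2*(d^3 - 2*d^2 - 3*d) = (d - 1)^2*(d + 1)*(d^2 - 3*d) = (d - 3)*(d - 1)^2*(d + 1)*(d)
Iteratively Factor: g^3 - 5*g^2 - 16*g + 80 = (g - 5)*(g^2 - 16) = (g - 5)*(g + 4)*(g - 4)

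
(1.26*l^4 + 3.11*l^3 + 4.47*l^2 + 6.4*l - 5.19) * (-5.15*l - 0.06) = -6.489*l^5 - 16.0921*l^4 - 23.2071*l^3 - 33.2282*l^2 + 26.3445*l + 0.3114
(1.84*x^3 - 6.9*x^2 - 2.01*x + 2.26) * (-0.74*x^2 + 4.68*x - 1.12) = -1.3616*x^5 + 13.7172*x^4 - 32.8654*x^3 - 3.3512*x^2 + 12.828*x - 2.5312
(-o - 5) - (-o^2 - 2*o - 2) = o^2 + o - 3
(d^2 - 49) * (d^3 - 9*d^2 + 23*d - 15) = d^5 - 9*d^4 - 26*d^3 + 426*d^2 - 1127*d + 735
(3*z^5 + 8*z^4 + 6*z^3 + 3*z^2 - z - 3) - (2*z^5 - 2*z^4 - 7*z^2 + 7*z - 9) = z^5 + 10*z^4 + 6*z^3 + 10*z^2 - 8*z + 6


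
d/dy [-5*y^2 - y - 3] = -10*y - 1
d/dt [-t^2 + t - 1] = 1 - 2*t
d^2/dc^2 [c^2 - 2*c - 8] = 2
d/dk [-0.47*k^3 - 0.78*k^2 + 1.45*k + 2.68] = -1.41*k^2 - 1.56*k + 1.45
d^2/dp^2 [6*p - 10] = 0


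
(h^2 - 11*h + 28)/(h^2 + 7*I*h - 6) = (h^2 - 11*h + 28)/(h^2 + 7*I*h - 6)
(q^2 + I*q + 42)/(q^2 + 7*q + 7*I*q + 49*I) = (q - 6*I)/(q + 7)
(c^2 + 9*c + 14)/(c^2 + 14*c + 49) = (c + 2)/(c + 7)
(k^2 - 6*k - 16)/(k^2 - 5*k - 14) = (k - 8)/(k - 7)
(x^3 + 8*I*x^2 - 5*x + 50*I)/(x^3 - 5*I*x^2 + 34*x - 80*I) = (x + 5*I)/(x - 8*I)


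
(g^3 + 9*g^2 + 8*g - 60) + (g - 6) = g^3 + 9*g^2 + 9*g - 66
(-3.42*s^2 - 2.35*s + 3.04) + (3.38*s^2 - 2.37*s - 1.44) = -0.04*s^2 - 4.72*s + 1.6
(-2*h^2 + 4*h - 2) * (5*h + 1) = -10*h^3 + 18*h^2 - 6*h - 2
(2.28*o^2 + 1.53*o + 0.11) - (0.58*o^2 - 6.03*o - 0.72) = 1.7*o^2 + 7.56*o + 0.83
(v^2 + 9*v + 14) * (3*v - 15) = 3*v^3 + 12*v^2 - 93*v - 210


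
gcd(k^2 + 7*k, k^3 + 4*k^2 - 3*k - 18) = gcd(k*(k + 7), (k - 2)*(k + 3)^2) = 1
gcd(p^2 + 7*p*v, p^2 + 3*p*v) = p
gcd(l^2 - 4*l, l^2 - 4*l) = l^2 - 4*l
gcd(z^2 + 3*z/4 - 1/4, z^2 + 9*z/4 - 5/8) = z - 1/4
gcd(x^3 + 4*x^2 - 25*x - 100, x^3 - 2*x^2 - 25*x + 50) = x^2 - 25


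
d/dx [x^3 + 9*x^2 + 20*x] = 3*x^2 + 18*x + 20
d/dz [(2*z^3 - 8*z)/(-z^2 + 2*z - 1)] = 2*(-z^3 + 3*z^2 - 4*z - 4)/(z^3 - 3*z^2 + 3*z - 1)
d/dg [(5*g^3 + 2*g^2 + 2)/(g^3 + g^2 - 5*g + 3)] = (3*g^3 - 47*g^2 - 18*g - 10)/(g^5 + 3*g^4 - 6*g^3 - 10*g^2 + 21*g - 9)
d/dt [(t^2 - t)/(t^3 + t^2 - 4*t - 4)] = (-t*(t - 1)*(3*t^2 + 2*t - 4) + (2*t - 1)*(t^3 + t^2 - 4*t - 4))/(t^3 + t^2 - 4*t - 4)^2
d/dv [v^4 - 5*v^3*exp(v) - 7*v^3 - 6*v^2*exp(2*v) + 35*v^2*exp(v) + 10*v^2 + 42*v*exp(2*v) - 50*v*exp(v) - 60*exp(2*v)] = -5*v^3*exp(v) + 4*v^3 - 12*v^2*exp(2*v) + 20*v^2*exp(v) - 21*v^2 + 72*v*exp(2*v) + 20*v*exp(v) + 20*v - 78*exp(2*v) - 50*exp(v)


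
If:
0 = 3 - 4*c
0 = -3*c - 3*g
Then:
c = 3/4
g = -3/4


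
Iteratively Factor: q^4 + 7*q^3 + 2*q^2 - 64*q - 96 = (q - 3)*(q^3 + 10*q^2 + 32*q + 32) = (q - 3)*(q + 4)*(q^2 + 6*q + 8) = (q - 3)*(q + 4)^2*(q + 2)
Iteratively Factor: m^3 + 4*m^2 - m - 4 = (m - 1)*(m^2 + 5*m + 4) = (m - 1)*(m + 4)*(m + 1)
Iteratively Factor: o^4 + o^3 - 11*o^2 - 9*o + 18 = (o + 3)*(o^3 - 2*o^2 - 5*o + 6) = (o - 1)*(o + 3)*(o^2 - o - 6) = (o - 3)*(o - 1)*(o + 3)*(o + 2)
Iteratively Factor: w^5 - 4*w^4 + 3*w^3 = (w - 1)*(w^4 - 3*w^3) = w*(w - 1)*(w^3 - 3*w^2) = w^2*(w - 1)*(w^2 - 3*w) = w^2*(w - 3)*(w - 1)*(w)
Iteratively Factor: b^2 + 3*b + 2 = (b + 1)*(b + 2)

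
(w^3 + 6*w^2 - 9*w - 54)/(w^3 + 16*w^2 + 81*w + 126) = (w - 3)/(w + 7)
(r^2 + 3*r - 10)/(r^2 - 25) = (r - 2)/(r - 5)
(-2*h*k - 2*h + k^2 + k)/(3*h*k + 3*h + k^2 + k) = (-2*h + k)/(3*h + k)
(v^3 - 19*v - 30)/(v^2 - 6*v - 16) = (v^2 - 2*v - 15)/(v - 8)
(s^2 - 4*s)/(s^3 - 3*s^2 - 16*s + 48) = s/(s^2 + s - 12)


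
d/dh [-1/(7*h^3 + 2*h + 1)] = (21*h^2 + 2)/(7*h^3 + 2*h + 1)^2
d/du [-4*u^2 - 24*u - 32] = -8*u - 24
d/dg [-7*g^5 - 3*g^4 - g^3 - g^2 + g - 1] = -35*g^4 - 12*g^3 - 3*g^2 - 2*g + 1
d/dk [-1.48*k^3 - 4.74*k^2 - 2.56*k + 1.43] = -4.44*k^2 - 9.48*k - 2.56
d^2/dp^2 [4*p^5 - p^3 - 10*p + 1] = 80*p^3 - 6*p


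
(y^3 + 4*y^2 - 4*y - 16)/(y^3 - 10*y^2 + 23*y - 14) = (y^2 + 6*y + 8)/(y^2 - 8*y + 7)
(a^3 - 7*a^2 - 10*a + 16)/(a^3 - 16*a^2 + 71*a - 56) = (a + 2)/(a - 7)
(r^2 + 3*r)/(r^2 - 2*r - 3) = r*(r + 3)/(r^2 - 2*r - 3)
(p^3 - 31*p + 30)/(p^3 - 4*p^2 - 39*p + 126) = (p^2 - 6*p + 5)/(p^2 - 10*p + 21)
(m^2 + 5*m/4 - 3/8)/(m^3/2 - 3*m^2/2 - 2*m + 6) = (8*m^2 + 10*m - 3)/(4*(m^3 - 3*m^2 - 4*m + 12))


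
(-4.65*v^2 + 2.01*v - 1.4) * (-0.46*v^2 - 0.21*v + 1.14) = 2.139*v^4 + 0.0519000000000001*v^3 - 5.0791*v^2 + 2.5854*v - 1.596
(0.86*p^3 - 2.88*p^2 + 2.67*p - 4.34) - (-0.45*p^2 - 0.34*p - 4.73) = 0.86*p^3 - 2.43*p^2 + 3.01*p + 0.390000000000001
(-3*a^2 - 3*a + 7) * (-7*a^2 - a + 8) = 21*a^4 + 24*a^3 - 70*a^2 - 31*a + 56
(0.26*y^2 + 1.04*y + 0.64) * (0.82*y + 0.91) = 0.2132*y^3 + 1.0894*y^2 + 1.4712*y + 0.5824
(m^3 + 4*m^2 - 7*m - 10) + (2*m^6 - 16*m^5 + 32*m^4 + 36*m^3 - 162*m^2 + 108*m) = 2*m^6 - 16*m^5 + 32*m^4 + 37*m^3 - 158*m^2 + 101*m - 10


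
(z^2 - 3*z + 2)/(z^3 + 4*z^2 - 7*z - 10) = (z - 1)/(z^2 + 6*z + 5)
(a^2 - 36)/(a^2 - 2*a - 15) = (36 - a^2)/(-a^2 + 2*a + 15)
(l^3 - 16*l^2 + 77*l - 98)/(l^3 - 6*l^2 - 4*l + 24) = (l^2 - 14*l + 49)/(l^2 - 4*l - 12)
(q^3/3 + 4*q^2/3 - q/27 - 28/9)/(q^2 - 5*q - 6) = (-9*q^3 - 36*q^2 + q + 84)/(27*(-q^2 + 5*q + 6))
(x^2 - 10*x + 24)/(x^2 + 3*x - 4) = (x^2 - 10*x + 24)/(x^2 + 3*x - 4)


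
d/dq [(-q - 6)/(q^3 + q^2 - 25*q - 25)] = (-q^3 - q^2 + 25*q + (q + 6)*(3*q^2 + 2*q - 25) + 25)/(q^3 + q^2 - 25*q - 25)^2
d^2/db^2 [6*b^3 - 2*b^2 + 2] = 36*b - 4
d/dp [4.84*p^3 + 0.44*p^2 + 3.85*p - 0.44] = 14.52*p^2 + 0.88*p + 3.85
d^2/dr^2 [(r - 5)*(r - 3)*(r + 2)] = 6*r - 12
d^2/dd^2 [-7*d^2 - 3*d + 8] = -14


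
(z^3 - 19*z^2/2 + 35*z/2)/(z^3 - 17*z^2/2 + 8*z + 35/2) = z/(z + 1)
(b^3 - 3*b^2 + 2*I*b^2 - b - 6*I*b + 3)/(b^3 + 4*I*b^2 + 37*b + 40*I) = (b^2 + b*(-3 + I) - 3*I)/(b^2 + 3*I*b + 40)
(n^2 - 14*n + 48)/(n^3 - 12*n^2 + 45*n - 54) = (n - 8)/(n^2 - 6*n + 9)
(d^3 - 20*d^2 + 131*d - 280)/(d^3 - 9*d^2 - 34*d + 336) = (d - 5)/(d + 6)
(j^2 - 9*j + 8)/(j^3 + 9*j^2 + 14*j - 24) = (j - 8)/(j^2 + 10*j + 24)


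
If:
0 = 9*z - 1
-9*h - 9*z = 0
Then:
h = -1/9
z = 1/9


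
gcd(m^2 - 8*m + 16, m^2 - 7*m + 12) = m - 4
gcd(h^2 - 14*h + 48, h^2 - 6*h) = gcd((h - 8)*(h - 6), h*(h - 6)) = h - 6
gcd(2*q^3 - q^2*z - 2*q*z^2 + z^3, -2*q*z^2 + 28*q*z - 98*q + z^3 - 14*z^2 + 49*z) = -2*q + z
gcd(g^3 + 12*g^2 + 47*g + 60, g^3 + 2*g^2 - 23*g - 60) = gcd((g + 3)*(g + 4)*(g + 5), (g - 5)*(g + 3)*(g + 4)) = g^2 + 7*g + 12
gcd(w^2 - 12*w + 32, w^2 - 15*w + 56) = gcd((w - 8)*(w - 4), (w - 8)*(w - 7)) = w - 8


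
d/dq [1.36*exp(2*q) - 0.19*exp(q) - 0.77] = (2.72*exp(q) - 0.19)*exp(q)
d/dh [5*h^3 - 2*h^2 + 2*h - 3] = 15*h^2 - 4*h + 2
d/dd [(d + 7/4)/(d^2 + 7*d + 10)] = (d^2 + 7*d - (2*d + 7)*(4*d + 7)/4 + 10)/(d^2 + 7*d + 10)^2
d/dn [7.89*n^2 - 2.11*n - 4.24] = 15.78*n - 2.11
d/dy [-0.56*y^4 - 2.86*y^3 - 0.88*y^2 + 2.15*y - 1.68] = -2.24*y^3 - 8.58*y^2 - 1.76*y + 2.15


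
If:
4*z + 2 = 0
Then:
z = -1/2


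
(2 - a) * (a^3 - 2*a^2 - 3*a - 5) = -a^4 + 4*a^3 - a^2 - a - 10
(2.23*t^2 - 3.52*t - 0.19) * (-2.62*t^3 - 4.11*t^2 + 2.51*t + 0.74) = -5.8426*t^5 + 0.0571000000000002*t^4 + 20.5623*t^3 - 6.4041*t^2 - 3.0817*t - 0.1406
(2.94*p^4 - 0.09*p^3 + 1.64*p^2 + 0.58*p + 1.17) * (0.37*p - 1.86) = 1.0878*p^5 - 5.5017*p^4 + 0.7742*p^3 - 2.8358*p^2 - 0.6459*p - 2.1762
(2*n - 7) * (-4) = 28 - 8*n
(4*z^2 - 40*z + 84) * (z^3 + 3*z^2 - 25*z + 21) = 4*z^5 - 28*z^4 - 136*z^3 + 1336*z^2 - 2940*z + 1764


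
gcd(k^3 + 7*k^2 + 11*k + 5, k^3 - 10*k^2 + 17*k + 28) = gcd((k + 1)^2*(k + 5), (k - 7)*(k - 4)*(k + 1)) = k + 1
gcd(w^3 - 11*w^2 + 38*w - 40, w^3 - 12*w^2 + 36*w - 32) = w - 2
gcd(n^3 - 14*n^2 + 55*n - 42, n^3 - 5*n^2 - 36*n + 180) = n - 6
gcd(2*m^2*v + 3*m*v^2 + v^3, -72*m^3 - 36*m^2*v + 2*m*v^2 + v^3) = 2*m + v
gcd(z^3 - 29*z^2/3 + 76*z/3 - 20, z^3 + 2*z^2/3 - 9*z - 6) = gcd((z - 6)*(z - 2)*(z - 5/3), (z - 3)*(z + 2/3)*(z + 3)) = 1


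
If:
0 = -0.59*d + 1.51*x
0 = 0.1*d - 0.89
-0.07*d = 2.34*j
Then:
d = 8.90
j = -0.27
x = 3.48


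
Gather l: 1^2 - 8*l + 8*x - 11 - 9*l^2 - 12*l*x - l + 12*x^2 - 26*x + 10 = -9*l^2 + l*(-12*x - 9) + 12*x^2 - 18*x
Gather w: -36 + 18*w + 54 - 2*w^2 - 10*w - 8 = -2*w^2 + 8*w + 10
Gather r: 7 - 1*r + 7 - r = 14 - 2*r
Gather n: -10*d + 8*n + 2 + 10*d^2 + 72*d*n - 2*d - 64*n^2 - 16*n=10*d^2 - 12*d - 64*n^2 + n*(72*d - 8) + 2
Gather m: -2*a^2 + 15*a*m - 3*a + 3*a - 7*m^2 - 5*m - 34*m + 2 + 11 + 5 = -2*a^2 - 7*m^2 + m*(15*a - 39) + 18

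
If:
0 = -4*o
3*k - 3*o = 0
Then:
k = 0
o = 0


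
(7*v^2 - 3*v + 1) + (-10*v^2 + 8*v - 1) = -3*v^2 + 5*v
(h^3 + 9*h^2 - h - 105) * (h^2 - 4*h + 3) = h^5 + 5*h^4 - 34*h^3 - 74*h^2 + 417*h - 315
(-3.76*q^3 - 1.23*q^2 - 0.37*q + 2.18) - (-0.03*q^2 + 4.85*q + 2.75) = -3.76*q^3 - 1.2*q^2 - 5.22*q - 0.57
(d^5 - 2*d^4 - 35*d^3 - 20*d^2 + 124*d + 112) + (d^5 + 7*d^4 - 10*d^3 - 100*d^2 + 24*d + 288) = 2*d^5 + 5*d^4 - 45*d^3 - 120*d^2 + 148*d + 400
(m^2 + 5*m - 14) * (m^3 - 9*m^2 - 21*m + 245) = m^5 - 4*m^4 - 80*m^3 + 266*m^2 + 1519*m - 3430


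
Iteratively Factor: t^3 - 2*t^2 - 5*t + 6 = (t - 1)*(t^2 - t - 6) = (t - 3)*(t - 1)*(t + 2)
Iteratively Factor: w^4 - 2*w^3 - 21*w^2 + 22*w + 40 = (w + 1)*(w^3 - 3*w^2 - 18*w + 40) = (w - 5)*(w + 1)*(w^2 + 2*w - 8) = (w - 5)*(w + 1)*(w + 4)*(w - 2)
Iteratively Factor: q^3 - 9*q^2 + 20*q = (q - 5)*(q^2 - 4*q) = q*(q - 5)*(q - 4)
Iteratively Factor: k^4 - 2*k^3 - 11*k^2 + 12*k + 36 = (k - 3)*(k^3 + k^2 - 8*k - 12) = (k - 3)^2*(k^2 + 4*k + 4) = (k - 3)^2*(k + 2)*(k + 2)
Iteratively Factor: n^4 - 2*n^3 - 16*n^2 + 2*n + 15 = (n - 1)*(n^3 - n^2 - 17*n - 15) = (n - 1)*(n + 1)*(n^2 - 2*n - 15) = (n - 5)*(n - 1)*(n + 1)*(n + 3)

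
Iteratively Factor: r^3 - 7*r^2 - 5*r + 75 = (r - 5)*(r^2 - 2*r - 15) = (r - 5)*(r + 3)*(r - 5)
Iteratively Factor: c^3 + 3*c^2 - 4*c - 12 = (c + 2)*(c^2 + c - 6) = (c - 2)*(c + 2)*(c + 3)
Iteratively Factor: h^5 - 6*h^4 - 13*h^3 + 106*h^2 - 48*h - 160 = (h + 4)*(h^4 - 10*h^3 + 27*h^2 - 2*h - 40) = (h + 1)*(h + 4)*(h^3 - 11*h^2 + 38*h - 40) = (h - 2)*(h + 1)*(h + 4)*(h^2 - 9*h + 20) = (h - 4)*(h - 2)*(h + 1)*(h + 4)*(h - 5)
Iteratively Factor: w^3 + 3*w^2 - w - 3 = (w + 3)*(w^2 - 1) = (w + 1)*(w + 3)*(w - 1)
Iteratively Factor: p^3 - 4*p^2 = (p)*(p^2 - 4*p) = p^2*(p - 4)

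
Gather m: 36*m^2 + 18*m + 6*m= 36*m^2 + 24*m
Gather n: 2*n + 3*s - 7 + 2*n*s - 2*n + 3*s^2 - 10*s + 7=2*n*s + 3*s^2 - 7*s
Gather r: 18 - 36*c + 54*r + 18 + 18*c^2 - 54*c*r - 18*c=18*c^2 - 54*c + r*(54 - 54*c) + 36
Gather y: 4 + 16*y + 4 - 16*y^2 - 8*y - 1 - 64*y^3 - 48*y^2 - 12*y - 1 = -64*y^3 - 64*y^2 - 4*y + 6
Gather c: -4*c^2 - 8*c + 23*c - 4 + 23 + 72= -4*c^2 + 15*c + 91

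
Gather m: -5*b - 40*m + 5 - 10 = -5*b - 40*m - 5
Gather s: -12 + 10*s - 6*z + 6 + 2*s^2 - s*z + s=2*s^2 + s*(11 - z) - 6*z - 6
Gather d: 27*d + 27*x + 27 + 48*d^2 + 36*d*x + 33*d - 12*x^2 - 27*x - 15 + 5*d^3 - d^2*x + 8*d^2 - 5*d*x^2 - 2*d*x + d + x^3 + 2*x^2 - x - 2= 5*d^3 + d^2*(56 - x) + d*(-5*x^2 + 34*x + 61) + x^3 - 10*x^2 - x + 10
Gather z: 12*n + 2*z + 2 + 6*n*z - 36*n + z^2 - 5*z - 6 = -24*n + z^2 + z*(6*n - 3) - 4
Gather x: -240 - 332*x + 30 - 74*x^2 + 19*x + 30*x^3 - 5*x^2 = 30*x^3 - 79*x^2 - 313*x - 210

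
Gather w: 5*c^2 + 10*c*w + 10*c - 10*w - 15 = 5*c^2 + 10*c + w*(10*c - 10) - 15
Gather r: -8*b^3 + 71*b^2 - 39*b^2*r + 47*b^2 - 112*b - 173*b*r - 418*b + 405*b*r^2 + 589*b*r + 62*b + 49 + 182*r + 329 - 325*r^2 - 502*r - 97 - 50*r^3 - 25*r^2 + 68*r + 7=-8*b^3 + 118*b^2 - 468*b - 50*r^3 + r^2*(405*b - 350) + r*(-39*b^2 + 416*b - 252) + 288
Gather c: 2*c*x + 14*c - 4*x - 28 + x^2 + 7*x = c*(2*x + 14) + x^2 + 3*x - 28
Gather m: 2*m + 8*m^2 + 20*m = 8*m^2 + 22*m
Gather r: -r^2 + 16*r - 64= -r^2 + 16*r - 64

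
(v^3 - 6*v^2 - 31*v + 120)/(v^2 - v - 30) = (v^2 - 11*v + 24)/(v - 6)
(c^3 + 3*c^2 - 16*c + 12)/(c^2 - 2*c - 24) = (-c^3 - 3*c^2 + 16*c - 12)/(-c^2 + 2*c + 24)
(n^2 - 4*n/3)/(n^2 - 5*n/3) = (3*n - 4)/(3*n - 5)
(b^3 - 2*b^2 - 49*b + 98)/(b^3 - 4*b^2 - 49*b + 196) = (b - 2)/(b - 4)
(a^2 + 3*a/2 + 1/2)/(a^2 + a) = (a + 1/2)/a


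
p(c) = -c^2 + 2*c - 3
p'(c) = 2 - 2*c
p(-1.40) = -7.76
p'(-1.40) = 4.80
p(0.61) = -2.15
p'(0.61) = 0.78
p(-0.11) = -3.23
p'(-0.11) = 2.22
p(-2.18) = -12.11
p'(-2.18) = 6.36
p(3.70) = -9.29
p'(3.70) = -5.40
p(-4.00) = -27.00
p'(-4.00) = 10.00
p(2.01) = -3.02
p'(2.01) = -2.02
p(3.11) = -6.45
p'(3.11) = -4.22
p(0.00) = -3.00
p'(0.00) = 2.00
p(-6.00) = -51.00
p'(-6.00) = 14.00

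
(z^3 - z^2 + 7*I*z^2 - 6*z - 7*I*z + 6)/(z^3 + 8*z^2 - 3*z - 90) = (z^3 + z^2*(-1 + 7*I) - z*(6 + 7*I) + 6)/(z^3 + 8*z^2 - 3*z - 90)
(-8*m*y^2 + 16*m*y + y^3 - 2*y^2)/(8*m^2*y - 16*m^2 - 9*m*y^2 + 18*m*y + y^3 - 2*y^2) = y/(-m + y)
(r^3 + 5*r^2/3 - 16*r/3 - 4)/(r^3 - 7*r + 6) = (r + 2/3)/(r - 1)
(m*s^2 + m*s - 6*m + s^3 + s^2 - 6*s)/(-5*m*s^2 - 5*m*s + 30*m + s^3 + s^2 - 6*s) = (m + s)/(-5*m + s)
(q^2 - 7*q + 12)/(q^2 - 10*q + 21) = (q - 4)/(q - 7)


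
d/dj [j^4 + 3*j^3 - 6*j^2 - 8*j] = 4*j^3 + 9*j^2 - 12*j - 8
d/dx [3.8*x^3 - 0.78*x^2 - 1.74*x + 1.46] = 11.4*x^2 - 1.56*x - 1.74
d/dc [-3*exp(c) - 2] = -3*exp(c)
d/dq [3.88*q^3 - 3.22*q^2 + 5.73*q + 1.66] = 11.64*q^2 - 6.44*q + 5.73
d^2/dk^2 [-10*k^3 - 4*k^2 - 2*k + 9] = -60*k - 8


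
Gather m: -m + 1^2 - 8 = -m - 7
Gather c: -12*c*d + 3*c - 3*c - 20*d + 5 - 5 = -12*c*d - 20*d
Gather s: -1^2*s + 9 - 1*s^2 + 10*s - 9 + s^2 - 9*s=0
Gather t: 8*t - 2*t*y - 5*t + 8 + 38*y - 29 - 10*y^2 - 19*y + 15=t*(3 - 2*y) - 10*y^2 + 19*y - 6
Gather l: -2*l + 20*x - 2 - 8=-2*l + 20*x - 10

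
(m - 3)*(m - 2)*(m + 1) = m^3 - 4*m^2 + m + 6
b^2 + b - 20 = (b - 4)*(b + 5)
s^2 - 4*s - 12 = (s - 6)*(s + 2)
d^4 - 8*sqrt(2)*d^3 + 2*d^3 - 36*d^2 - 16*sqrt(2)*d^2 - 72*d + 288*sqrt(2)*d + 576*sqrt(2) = (d - 6)*(d + 2)*(d + 6)*(d - 8*sqrt(2))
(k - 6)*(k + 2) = k^2 - 4*k - 12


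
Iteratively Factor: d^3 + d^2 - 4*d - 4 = (d + 2)*(d^2 - d - 2) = (d - 2)*(d + 2)*(d + 1)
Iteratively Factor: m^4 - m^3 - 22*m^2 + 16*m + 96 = (m - 4)*(m^3 + 3*m^2 - 10*m - 24) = (m - 4)*(m - 3)*(m^2 + 6*m + 8) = (m - 4)*(m - 3)*(m + 2)*(m + 4)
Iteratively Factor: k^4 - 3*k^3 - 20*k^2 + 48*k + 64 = (k - 4)*(k^3 + k^2 - 16*k - 16) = (k - 4)*(k + 4)*(k^2 - 3*k - 4) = (k - 4)^2*(k + 4)*(k + 1)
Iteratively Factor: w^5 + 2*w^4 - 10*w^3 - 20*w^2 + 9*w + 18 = (w - 3)*(w^4 + 5*w^3 + 5*w^2 - 5*w - 6) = (w - 3)*(w + 2)*(w^3 + 3*w^2 - w - 3) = (w - 3)*(w + 2)*(w + 3)*(w^2 - 1) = (w - 3)*(w - 1)*(w + 2)*(w + 3)*(w + 1)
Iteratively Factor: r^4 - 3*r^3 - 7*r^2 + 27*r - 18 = (r + 3)*(r^3 - 6*r^2 + 11*r - 6) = (r - 1)*(r + 3)*(r^2 - 5*r + 6) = (r - 2)*(r - 1)*(r + 3)*(r - 3)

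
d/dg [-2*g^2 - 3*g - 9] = -4*g - 3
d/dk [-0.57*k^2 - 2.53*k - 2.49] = -1.14*k - 2.53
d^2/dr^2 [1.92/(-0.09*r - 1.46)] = -0.031104/(0.09*r + 1.46)^3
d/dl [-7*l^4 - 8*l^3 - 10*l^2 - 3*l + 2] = -28*l^3 - 24*l^2 - 20*l - 3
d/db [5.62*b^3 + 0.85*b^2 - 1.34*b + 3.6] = 16.86*b^2 + 1.7*b - 1.34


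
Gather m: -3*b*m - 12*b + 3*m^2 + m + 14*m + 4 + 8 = -12*b + 3*m^2 + m*(15 - 3*b) + 12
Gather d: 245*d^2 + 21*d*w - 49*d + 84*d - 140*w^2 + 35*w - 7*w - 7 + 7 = 245*d^2 + d*(21*w + 35) - 140*w^2 + 28*w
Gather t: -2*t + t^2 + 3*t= t^2 + t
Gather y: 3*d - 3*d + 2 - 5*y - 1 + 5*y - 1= 0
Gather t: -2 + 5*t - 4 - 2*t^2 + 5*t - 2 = -2*t^2 + 10*t - 8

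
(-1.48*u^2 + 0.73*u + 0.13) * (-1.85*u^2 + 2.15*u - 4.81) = 2.738*u^4 - 4.5325*u^3 + 8.4478*u^2 - 3.2318*u - 0.6253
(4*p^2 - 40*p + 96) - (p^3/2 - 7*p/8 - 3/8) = -p^3/2 + 4*p^2 - 313*p/8 + 771/8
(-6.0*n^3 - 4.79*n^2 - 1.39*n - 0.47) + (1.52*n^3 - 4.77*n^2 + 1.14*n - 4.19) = -4.48*n^3 - 9.56*n^2 - 0.25*n - 4.66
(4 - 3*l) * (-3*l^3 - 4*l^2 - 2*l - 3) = 9*l^4 - 10*l^2 + l - 12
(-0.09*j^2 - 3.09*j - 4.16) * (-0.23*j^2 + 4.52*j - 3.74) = 0.0207*j^4 + 0.3039*j^3 - 12.6734*j^2 - 7.2466*j + 15.5584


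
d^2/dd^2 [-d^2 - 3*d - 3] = -2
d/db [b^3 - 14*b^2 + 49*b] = 3*b^2 - 28*b + 49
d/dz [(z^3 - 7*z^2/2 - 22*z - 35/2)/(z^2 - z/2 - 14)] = (4*z^4 - 4*z^3 - 73*z^2 + 532*z + 1197)/(4*z^4 - 4*z^3 - 111*z^2 + 56*z + 784)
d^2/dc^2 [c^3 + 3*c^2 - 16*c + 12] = 6*c + 6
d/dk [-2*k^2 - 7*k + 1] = -4*k - 7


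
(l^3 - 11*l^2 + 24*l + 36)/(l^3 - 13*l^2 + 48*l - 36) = (l + 1)/(l - 1)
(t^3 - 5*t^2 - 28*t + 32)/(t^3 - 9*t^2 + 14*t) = (t^3 - 5*t^2 - 28*t + 32)/(t*(t^2 - 9*t + 14))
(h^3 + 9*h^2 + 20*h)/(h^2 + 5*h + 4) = h*(h + 5)/(h + 1)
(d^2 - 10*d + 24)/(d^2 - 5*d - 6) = (d - 4)/(d + 1)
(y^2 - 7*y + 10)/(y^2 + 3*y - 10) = (y - 5)/(y + 5)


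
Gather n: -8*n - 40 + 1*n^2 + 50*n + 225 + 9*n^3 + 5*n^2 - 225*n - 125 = 9*n^3 + 6*n^2 - 183*n + 60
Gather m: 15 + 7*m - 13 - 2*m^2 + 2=-2*m^2 + 7*m + 4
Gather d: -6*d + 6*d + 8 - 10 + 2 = 0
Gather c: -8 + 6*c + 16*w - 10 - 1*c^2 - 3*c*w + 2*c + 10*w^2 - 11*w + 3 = -c^2 + c*(8 - 3*w) + 10*w^2 + 5*w - 15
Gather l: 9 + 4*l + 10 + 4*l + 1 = 8*l + 20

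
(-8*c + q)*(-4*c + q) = 32*c^2 - 12*c*q + q^2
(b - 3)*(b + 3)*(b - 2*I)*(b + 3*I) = b^4 + I*b^3 - 3*b^2 - 9*I*b - 54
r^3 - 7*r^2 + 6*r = r*(r - 6)*(r - 1)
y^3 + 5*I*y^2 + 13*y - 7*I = (y - I)^2*(y + 7*I)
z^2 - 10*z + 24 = (z - 6)*(z - 4)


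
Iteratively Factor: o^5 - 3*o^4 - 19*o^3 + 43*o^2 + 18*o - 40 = (o - 1)*(o^4 - 2*o^3 - 21*o^2 + 22*o + 40) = (o - 1)*(o + 4)*(o^3 - 6*o^2 + 3*o + 10) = (o - 2)*(o - 1)*(o + 4)*(o^2 - 4*o - 5) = (o - 2)*(o - 1)*(o + 1)*(o + 4)*(o - 5)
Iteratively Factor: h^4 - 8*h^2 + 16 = (h + 2)*(h^3 - 2*h^2 - 4*h + 8) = (h - 2)*(h + 2)*(h^2 - 4) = (h - 2)*(h + 2)^2*(h - 2)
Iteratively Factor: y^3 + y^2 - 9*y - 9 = (y + 1)*(y^2 - 9) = (y - 3)*(y + 1)*(y + 3)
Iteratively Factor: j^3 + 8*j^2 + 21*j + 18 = (j + 3)*(j^2 + 5*j + 6) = (j + 3)^2*(j + 2)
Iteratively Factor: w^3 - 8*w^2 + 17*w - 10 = (w - 5)*(w^2 - 3*w + 2) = (w - 5)*(w - 1)*(w - 2)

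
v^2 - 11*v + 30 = (v - 6)*(v - 5)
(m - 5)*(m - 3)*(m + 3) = m^3 - 5*m^2 - 9*m + 45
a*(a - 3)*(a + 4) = a^3 + a^2 - 12*a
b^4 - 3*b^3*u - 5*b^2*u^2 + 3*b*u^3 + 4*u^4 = (b - 4*u)*(b - u)*(b + u)^2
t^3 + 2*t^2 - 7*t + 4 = (t - 1)^2*(t + 4)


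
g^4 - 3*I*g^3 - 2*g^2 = g^2*(g - 2*I)*(g - I)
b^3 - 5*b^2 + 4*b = b*(b - 4)*(b - 1)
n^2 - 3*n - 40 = (n - 8)*(n + 5)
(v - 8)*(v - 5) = v^2 - 13*v + 40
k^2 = k^2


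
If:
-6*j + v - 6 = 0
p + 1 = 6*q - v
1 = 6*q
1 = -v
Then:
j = -7/6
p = 1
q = 1/6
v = -1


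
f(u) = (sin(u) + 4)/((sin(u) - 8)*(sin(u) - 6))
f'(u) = cos(u)/((sin(u) - 8)*(sin(u) - 6)) - (sin(u) + 4)*cos(u)/((sin(u) - 8)*(sin(u) - 6)^2) - (sin(u) + 4)*cos(u)/((sin(u) - 8)^2*(sin(u) - 6))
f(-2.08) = 0.05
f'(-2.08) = -0.01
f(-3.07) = 0.08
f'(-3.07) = -0.04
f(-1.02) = 0.05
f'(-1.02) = 0.02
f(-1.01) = 0.05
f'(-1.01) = 0.02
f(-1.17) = 0.05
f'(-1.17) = 0.01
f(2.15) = 0.13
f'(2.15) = -0.04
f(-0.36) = 0.07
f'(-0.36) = 0.04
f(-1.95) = 0.05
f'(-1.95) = -0.01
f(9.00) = 0.10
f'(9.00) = -0.05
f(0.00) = 0.08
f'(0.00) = 0.05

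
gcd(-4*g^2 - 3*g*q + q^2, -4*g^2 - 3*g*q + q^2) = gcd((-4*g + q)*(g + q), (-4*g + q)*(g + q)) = -4*g^2 - 3*g*q + q^2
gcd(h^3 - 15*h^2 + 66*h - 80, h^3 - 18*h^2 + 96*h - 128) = h^2 - 10*h + 16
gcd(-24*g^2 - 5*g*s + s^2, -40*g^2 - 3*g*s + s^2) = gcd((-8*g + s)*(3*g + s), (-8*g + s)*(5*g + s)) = -8*g + s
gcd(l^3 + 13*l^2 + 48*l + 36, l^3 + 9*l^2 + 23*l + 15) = l + 1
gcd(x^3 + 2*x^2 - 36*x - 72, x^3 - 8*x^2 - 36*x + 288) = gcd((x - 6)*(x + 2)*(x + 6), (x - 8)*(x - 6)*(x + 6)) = x^2 - 36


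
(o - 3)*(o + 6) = o^2 + 3*o - 18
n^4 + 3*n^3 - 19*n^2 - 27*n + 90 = (n - 3)*(n - 2)*(n + 3)*(n + 5)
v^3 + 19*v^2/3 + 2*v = v*(v + 1/3)*(v + 6)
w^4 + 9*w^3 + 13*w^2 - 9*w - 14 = (w - 1)*(w + 1)*(w + 2)*(w + 7)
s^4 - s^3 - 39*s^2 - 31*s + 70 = (s - 7)*(s - 1)*(s + 2)*(s + 5)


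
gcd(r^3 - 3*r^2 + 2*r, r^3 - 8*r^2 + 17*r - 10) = r^2 - 3*r + 2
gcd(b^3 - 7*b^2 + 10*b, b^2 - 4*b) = b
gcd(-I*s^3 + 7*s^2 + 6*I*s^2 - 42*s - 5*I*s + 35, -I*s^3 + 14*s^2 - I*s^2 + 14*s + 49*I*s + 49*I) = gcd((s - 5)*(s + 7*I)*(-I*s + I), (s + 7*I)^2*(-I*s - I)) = s + 7*I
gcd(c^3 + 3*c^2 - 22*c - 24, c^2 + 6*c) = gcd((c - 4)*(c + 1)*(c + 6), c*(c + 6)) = c + 6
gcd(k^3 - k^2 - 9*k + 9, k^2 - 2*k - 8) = 1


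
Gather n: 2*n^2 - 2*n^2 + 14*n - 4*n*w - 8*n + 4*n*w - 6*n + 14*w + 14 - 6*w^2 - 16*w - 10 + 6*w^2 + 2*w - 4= 0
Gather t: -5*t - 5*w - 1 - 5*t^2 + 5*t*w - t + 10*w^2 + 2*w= -5*t^2 + t*(5*w - 6) + 10*w^2 - 3*w - 1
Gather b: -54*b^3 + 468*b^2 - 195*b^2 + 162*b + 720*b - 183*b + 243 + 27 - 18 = -54*b^3 + 273*b^2 + 699*b + 252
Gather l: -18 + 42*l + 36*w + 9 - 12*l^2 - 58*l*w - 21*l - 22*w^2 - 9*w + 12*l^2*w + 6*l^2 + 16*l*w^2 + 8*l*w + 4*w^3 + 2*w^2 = l^2*(12*w - 6) + l*(16*w^2 - 50*w + 21) + 4*w^3 - 20*w^2 + 27*w - 9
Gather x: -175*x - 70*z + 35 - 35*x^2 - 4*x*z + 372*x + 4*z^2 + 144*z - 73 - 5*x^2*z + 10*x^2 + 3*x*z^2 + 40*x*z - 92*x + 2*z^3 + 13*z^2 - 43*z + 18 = x^2*(-5*z - 25) + x*(3*z^2 + 36*z + 105) + 2*z^3 + 17*z^2 + 31*z - 20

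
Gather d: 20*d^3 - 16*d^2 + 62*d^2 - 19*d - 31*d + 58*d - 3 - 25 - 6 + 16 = 20*d^3 + 46*d^2 + 8*d - 18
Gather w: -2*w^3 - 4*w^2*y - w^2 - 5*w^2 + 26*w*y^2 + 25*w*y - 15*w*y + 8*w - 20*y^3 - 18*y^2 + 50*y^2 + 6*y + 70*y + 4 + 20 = -2*w^3 + w^2*(-4*y - 6) + w*(26*y^2 + 10*y + 8) - 20*y^3 + 32*y^2 + 76*y + 24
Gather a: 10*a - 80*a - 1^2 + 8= 7 - 70*a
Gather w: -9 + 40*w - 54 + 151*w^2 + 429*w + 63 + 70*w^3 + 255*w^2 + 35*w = 70*w^3 + 406*w^2 + 504*w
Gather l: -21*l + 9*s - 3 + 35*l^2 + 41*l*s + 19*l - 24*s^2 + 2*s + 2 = 35*l^2 + l*(41*s - 2) - 24*s^2 + 11*s - 1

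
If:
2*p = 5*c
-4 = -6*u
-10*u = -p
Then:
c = 8/3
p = 20/3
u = 2/3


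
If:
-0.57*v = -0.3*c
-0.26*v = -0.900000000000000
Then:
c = 6.58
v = 3.46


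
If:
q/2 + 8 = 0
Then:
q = -16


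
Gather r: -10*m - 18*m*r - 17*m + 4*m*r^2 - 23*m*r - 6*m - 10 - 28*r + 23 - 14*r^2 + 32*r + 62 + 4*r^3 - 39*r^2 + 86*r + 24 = -33*m + 4*r^3 + r^2*(4*m - 53) + r*(90 - 41*m) + 99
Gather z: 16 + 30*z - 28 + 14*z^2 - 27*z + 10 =14*z^2 + 3*z - 2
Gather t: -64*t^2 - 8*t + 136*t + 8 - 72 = -64*t^2 + 128*t - 64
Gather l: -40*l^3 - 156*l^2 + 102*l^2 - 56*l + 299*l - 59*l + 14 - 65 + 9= -40*l^3 - 54*l^2 + 184*l - 42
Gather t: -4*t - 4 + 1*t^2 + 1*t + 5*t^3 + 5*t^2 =5*t^3 + 6*t^2 - 3*t - 4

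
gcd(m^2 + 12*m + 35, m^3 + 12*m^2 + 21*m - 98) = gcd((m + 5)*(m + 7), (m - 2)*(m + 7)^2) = m + 7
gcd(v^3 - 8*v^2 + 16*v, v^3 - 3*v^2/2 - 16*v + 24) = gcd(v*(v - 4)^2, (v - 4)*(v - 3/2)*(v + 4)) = v - 4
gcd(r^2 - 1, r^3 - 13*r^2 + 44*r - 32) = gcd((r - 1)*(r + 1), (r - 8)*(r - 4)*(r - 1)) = r - 1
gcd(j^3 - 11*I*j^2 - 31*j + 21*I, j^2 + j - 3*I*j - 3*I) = j - 3*I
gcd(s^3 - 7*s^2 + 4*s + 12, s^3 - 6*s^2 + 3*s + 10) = s^2 - s - 2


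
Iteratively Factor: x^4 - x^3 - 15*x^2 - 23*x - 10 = (x + 2)*(x^3 - 3*x^2 - 9*x - 5) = (x + 1)*(x + 2)*(x^2 - 4*x - 5) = (x + 1)^2*(x + 2)*(x - 5)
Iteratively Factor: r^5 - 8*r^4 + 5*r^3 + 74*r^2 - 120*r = (r - 4)*(r^4 - 4*r^3 - 11*r^2 + 30*r) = r*(r - 4)*(r^3 - 4*r^2 - 11*r + 30) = r*(r - 4)*(r - 2)*(r^2 - 2*r - 15) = r*(r - 5)*(r - 4)*(r - 2)*(r + 3)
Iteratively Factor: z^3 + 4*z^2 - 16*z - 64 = (z - 4)*(z^2 + 8*z + 16) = (z - 4)*(z + 4)*(z + 4)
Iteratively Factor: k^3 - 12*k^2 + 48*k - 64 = (k - 4)*(k^2 - 8*k + 16) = (k - 4)^2*(k - 4)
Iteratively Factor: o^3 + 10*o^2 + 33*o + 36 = (o + 3)*(o^2 + 7*o + 12) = (o + 3)^2*(o + 4)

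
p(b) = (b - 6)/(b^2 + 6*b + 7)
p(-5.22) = -3.83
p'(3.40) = 0.05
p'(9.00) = 0.00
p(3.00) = -0.09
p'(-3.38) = -2.61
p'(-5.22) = -5.47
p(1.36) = -0.27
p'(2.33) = 0.09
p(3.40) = -0.07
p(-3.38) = 5.05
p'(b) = (-2*b - 6)*(b - 6)/(b^2 + 6*b + 7)^2 + 1/(b^2 + 6*b + 7)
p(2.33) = -0.14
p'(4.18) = 0.03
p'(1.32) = 0.21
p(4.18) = -0.04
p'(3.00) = 0.06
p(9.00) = 0.02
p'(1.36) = 0.20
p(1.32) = -0.28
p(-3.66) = 6.17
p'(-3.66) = -5.85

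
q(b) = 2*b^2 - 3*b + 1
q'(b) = 4*b - 3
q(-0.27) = 1.96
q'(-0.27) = -4.08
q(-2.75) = 24.38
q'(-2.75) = -14.00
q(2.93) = 9.38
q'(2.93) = 8.72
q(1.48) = 0.94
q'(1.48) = 2.92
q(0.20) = 0.48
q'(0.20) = -2.20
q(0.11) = 0.69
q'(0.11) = -2.56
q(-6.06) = 92.63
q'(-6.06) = -27.24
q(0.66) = -0.11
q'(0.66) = -0.36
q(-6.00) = 91.00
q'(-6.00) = -27.00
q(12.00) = 253.00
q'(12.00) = 45.00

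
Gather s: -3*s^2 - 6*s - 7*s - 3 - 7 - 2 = -3*s^2 - 13*s - 12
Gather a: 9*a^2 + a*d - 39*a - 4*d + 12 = 9*a^2 + a*(d - 39) - 4*d + 12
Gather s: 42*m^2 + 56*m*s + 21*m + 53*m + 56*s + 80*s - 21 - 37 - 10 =42*m^2 + 74*m + s*(56*m + 136) - 68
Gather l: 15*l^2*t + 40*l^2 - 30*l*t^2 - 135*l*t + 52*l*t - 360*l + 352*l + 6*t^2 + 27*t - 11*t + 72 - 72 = l^2*(15*t + 40) + l*(-30*t^2 - 83*t - 8) + 6*t^2 + 16*t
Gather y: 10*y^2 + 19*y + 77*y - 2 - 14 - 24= 10*y^2 + 96*y - 40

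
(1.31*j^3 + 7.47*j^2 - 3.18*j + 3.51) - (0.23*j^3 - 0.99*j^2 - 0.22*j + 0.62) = 1.08*j^3 + 8.46*j^2 - 2.96*j + 2.89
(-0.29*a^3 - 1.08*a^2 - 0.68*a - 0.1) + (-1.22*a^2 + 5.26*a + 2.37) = -0.29*a^3 - 2.3*a^2 + 4.58*a + 2.27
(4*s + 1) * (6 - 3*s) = -12*s^2 + 21*s + 6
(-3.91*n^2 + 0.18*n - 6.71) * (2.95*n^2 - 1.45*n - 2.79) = -11.5345*n^4 + 6.2005*n^3 - 9.1466*n^2 + 9.2273*n + 18.7209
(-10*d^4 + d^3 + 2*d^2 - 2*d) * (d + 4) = -10*d^5 - 39*d^4 + 6*d^3 + 6*d^2 - 8*d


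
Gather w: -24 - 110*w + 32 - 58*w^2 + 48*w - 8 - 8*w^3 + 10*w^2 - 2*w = -8*w^3 - 48*w^2 - 64*w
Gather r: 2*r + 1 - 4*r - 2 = -2*r - 1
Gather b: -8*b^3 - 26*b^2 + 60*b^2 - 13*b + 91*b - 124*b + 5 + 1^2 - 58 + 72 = -8*b^3 + 34*b^2 - 46*b + 20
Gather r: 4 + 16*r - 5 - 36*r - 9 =-20*r - 10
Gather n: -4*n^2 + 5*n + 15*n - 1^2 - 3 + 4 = -4*n^2 + 20*n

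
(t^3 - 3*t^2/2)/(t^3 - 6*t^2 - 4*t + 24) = t^2*(t - 3/2)/(t^3 - 6*t^2 - 4*t + 24)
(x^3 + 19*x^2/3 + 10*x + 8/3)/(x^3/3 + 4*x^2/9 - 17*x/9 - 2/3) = 3*(x^2 + 6*x + 8)/(x^2 + x - 6)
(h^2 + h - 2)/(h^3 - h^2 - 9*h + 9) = (h + 2)/(h^2 - 9)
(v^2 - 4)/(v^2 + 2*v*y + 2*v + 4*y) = (v - 2)/(v + 2*y)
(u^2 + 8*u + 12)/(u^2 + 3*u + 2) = (u + 6)/(u + 1)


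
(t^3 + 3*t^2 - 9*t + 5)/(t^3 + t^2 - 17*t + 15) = (t - 1)/(t - 3)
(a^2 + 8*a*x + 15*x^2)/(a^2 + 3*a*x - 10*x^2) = (-a - 3*x)/(-a + 2*x)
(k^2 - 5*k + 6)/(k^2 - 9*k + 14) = (k - 3)/(k - 7)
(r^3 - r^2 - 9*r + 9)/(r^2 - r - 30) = (-r^3 + r^2 + 9*r - 9)/(-r^2 + r + 30)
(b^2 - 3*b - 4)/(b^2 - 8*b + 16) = (b + 1)/(b - 4)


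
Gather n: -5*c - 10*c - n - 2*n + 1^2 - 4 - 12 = -15*c - 3*n - 15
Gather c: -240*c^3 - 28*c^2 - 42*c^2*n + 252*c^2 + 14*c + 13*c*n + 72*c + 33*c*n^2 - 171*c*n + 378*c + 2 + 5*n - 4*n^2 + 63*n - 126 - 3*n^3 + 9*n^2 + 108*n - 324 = -240*c^3 + c^2*(224 - 42*n) + c*(33*n^2 - 158*n + 464) - 3*n^3 + 5*n^2 + 176*n - 448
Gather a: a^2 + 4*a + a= a^2 + 5*a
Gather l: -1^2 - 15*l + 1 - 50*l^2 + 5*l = -50*l^2 - 10*l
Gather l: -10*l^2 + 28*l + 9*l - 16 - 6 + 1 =-10*l^2 + 37*l - 21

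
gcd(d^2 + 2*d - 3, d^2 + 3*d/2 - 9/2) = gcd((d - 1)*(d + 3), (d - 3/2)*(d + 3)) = d + 3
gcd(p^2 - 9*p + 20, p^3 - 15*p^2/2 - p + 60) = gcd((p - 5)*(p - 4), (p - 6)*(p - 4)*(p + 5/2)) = p - 4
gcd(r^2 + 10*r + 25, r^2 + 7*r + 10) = r + 5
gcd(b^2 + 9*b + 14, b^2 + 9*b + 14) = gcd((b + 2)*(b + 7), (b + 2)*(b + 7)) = b^2 + 9*b + 14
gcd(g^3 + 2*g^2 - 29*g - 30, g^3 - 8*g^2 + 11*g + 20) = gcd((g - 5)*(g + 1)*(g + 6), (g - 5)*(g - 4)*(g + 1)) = g^2 - 4*g - 5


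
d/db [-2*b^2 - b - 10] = -4*b - 1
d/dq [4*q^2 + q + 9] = 8*q + 1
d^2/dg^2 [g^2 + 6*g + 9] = 2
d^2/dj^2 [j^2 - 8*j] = 2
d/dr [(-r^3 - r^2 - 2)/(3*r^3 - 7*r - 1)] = (r*(3*r + 2)*(-3*r^3 + 7*r + 1) + (9*r^2 - 7)*(r^3 + r^2 + 2))/(-3*r^3 + 7*r + 1)^2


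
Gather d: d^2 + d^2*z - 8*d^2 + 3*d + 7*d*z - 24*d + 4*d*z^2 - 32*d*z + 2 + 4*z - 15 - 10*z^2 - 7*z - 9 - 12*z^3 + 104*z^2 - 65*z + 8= d^2*(z - 7) + d*(4*z^2 - 25*z - 21) - 12*z^3 + 94*z^2 - 68*z - 14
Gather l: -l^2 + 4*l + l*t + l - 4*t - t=-l^2 + l*(t + 5) - 5*t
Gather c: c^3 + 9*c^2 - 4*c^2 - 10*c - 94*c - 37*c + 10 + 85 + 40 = c^3 + 5*c^2 - 141*c + 135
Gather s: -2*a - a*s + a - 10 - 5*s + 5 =-a + s*(-a - 5) - 5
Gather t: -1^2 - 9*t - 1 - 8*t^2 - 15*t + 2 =-8*t^2 - 24*t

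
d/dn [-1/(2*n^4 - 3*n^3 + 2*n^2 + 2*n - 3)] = (8*n^3 - 9*n^2 + 4*n + 2)/(2*n^4 - 3*n^3 + 2*n^2 + 2*n - 3)^2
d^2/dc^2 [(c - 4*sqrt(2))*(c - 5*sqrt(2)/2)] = 2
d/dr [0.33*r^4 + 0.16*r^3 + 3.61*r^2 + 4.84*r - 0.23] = 1.32*r^3 + 0.48*r^2 + 7.22*r + 4.84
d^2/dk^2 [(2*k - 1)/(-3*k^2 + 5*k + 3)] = 2*((2*k - 1)*(6*k - 5)^2 + (18*k - 13)*(-3*k^2 + 5*k + 3))/(-3*k^2 + 5*k + 3)^3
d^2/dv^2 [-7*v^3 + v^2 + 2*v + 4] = 2 - 42*v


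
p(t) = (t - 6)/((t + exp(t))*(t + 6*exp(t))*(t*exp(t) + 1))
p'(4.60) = 0.00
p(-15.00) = -0.09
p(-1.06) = 15.35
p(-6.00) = -0.34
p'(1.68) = 0.01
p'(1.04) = 0.07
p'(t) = (t - 6)*(-t*exp(t) - exp(t))/((t + exp(t))*(t + 6*exp(t))*(t*exp(t) + 1)^2) + (t - 6)*(-6*exp(t) - 1)/((t + exp(t))*(t + 6*exp(t))^2*(t*exp(t) + 1)) + (t - 6)*(-exp(t) - 1)/((t + exp(t))^2*(t + 6*exp(t))*(t*exp(t) + 1)) + 1/((t + exp(t))*(t + 6*exp(t))*(t*exp(t) + 1)) = (-(t - 6)*(t + 1)*(t + exp(t))*(t + 6*exp(t))*exp(t) - (t - 6)*(t + exp(t))*(t*exp(t) + 1)*(6*exp(t) + 1) - (t - 6)*(t + 6*exp(t))*(t*exp(t) + 1)*(exp(t) + 1) + (t + exp(t))*(t + 6*exp(t))*(t*exp(t) + 1))/((t + exp(t))^2*(t + 6*exp(t))^2*(t*exp(t) + 1)^2)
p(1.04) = -0.02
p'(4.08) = 0.00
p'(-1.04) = -15.54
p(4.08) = -0.00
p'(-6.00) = -0.09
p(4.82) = -0.00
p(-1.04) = 15.00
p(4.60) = -0.00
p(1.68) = -0.00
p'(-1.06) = -19.09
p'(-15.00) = -0.00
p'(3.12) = 0.00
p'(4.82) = 0.00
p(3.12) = -0.00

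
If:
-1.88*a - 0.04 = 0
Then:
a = -0.02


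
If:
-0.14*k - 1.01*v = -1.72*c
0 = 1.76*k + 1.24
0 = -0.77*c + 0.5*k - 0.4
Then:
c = -0.98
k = -0.70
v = -1.57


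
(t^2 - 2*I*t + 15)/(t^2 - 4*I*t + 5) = (t + 3*I)/(t + I)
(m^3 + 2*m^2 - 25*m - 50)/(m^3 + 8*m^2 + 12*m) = (m^2 - 25)/(m*(m + 6))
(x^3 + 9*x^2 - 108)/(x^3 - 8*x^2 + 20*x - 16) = (x^3 + 9*x^2 - 108)/(x^3 - 8*x^2 + 20*x - 16)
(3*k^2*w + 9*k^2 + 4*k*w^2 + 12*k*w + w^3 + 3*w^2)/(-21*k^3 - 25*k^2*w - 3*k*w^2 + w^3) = (w + 3)/(-7*k + w)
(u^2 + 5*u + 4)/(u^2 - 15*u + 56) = (u^2 + 5*u + 4)/(u^2 - 15*u + 56)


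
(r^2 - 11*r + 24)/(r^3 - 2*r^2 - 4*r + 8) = (r^2 - 11*r + 24)/(r^3 - 2*r^2 - 4*r + 8)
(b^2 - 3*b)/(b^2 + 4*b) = (b - 3)/(b + 4)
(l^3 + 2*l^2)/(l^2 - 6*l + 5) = l^2*(l + 2)/(l^2 - 6*l + 5)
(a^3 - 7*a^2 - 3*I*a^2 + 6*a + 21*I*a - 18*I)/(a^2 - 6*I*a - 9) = (a^2 - 7*a + 6)/(a - 3*I)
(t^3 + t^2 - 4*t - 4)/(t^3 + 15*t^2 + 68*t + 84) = (t^2 - t - 2)/(t^2 + 13*t + 42)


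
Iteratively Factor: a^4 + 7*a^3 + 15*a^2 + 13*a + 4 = (a + 1)*(a^3 + 6*a^2 + 9*a + 4) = (a + 1)*(a + 4)*(a^2 + 2*a + 1) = (a + 1)^2*(a + 4)*(a + 1)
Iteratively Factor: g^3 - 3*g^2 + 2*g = (g - 1)*(g^2 - 2*g) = g*(g - 1)*(g - 2)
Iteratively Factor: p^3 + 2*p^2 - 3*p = (p + 3)*(p^2 - p) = p*(p + 3)*(p - 1)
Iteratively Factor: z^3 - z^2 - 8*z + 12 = (z + 3)*(z^2 - 4*z + 4) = (z - 2)*(z + 3)*(z - 2)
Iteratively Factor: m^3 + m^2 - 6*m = (m + 3)*(m^2 - 2*m) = (m - 2)*(m + 3)*(m)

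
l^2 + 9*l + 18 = (l + 3)*(l + 6)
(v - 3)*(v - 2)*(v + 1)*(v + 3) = v^4 - v^3 - 11*v^2 + 9*v + 18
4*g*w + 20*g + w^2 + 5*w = (4*g + w)*(w + 5)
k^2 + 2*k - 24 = (k - 4)*(k + 6)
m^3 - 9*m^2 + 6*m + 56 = (m - 7)*(m - 4)*(m + 2)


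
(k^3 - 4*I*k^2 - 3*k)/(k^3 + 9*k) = (k - I)/(k + 3*I)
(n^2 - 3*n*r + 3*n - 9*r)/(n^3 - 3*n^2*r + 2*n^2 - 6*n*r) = (n + 3)/(n*(n + 2))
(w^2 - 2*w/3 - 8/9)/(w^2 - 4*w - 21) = (-9*w^2 + 6*w + 8)/(9*(-w^2 + 4*w + 21))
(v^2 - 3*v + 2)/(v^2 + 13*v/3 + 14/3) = 3*(v^2 - 3*v + 2)/(3*v^2 + 13*v + 14)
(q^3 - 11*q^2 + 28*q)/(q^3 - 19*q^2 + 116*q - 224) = q/(q - 8)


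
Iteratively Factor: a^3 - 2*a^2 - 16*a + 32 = (a - 4)*(a^2 + 2*a - 8) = (a - 4)*(a - 2)*(a + 4)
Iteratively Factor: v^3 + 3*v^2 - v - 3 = (v + 3)*(v^2 - 1) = (v + 1)*(v + 3)*(v - 1)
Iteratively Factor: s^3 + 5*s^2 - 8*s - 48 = (s + 4)*(s^2 + s - 12) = (s - 3)*(s + 4)*(s + 4)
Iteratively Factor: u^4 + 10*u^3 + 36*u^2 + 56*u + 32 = (u + 2)*(u^3 + 8*u^2 + 20*u + 16) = (u + 2)^2*(u^2 + 6*u + 8) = (u + 2)^2*(u + 4)*(u + 2)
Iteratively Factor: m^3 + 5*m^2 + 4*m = (m + 1)*(m^2 + 4*m) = (m + 1)*(m + 4)*(m)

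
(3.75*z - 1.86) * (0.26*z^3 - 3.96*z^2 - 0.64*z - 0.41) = 0.975*z^4 - 15.3336*z^3 + 4.9656*z^2 - 0.3471*z + 0.7626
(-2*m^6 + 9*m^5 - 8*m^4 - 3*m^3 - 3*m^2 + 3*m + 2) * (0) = 0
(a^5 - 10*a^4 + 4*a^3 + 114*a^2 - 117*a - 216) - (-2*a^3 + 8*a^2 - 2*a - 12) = a^5 - 10*a^4 + 6*a^3 + 106*a^2 - 115*a - 204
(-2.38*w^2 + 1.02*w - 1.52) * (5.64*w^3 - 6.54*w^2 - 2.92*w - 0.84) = -13.4232*w^5 + 21.318*w^4 - 8.294*w^3 + 8.9616*w^2 + 3.5816*w + 1.2768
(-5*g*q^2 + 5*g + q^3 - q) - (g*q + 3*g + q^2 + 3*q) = -5*g*q^2 - g*q + 2*g + q^3 - q^2 - 4*q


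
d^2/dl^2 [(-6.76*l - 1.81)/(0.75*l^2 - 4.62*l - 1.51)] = ((1.5*l - 4.62)*(3.0*l - 9.24)*(6.76*l + 1.81) + (30.42*l - 59.7474)*(-0.75*l^2 + 4.62*l + 1.51))/(-0.75*l^2 + 4.62*l + 1.51)^3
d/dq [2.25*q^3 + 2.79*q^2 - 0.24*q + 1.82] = 6.75*q^2 + 5.58*q - 0.24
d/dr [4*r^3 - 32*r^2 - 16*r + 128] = 12*r^2 - 64*r - 16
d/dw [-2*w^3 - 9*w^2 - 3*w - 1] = -6*w^2 - 18*w - 3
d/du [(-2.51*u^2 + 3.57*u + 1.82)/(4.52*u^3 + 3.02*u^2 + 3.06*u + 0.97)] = (11.3452*u^4 - 32.2728*u^3 - 43.1412*u^2 - 15.8622*u - 2.1063)/(20.4304*u^6 + 27.3008*u^5 + 36.7828*u^4 + 27.2512*u^3 + 15.2224*u^2 + 5.9364*u + 0.9409)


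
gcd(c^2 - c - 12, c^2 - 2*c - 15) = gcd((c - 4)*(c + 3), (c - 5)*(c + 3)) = c + 3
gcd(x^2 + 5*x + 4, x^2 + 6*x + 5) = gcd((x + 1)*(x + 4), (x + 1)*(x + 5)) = x + 1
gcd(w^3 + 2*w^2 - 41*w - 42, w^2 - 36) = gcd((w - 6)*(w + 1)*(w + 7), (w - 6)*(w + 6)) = w - 6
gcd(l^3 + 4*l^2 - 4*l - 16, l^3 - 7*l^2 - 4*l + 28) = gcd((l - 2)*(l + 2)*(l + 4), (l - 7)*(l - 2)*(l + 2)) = l^2 - 4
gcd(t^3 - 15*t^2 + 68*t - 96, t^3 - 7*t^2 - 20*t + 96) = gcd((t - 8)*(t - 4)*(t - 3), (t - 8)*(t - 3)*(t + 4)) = t^2 - 11*t + 24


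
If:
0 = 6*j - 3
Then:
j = 1/2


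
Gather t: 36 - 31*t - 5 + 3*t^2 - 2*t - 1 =3*t^2 - 33*t + 30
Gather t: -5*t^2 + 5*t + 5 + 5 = -5*t^2 + 5*t + 10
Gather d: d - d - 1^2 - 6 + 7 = 0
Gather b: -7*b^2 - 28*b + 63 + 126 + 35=-7*b^2 - 28*b + 224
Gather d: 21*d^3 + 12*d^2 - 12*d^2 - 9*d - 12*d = 21*d^3 - 21*d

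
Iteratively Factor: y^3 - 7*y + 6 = (y - 1)*(y^2 + y - 6) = (y - 2)*(y - 1)*(y + 3)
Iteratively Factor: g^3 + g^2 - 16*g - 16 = (g + 1)*(g^2 - 16) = (g + 1)*(g + 4)*(g - 4)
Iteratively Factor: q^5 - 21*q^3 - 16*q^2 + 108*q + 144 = (q + 3)*(q^4 - 3*q^3 - 12*q^2 + 20*q + 48) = (q - 4)*(q + 3)*(q^3 + q^2 - 8*q - 12) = (q - 4)*(q - 3)*(q + 3)*(q^2 + 4*q + 4) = (q - 4)*(q - 3)*(q + 2)*(q + 3)*(q + 2)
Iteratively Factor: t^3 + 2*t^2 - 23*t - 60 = (t + 3)*(t^2 - t - 20) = (t - 5)*(t + 3)*(t + 4)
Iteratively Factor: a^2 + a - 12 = (a + 4)*(a - 3)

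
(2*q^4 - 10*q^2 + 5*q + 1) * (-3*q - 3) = -6*q^5 - 6*q^4 + 30*q^3 + 15*q^2 - 18*q - 3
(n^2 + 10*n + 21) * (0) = 0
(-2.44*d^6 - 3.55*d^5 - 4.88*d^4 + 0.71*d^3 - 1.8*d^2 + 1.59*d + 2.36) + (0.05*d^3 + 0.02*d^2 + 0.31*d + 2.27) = -2.44*d^6 - 3.55*d^5 - 4.88*d^4 + 0.76*d^3 - 1.78*d^2 + 1.9*d + 4.63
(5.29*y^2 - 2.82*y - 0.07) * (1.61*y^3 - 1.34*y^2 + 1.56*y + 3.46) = 8.5169*y^5 - 11.6288*y^4 + 11.9185*y^3 + 13.998*y^2 - 9.8664*y - 0.2422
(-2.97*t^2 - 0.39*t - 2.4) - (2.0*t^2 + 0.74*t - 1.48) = -4.97*t^2 - 1.13*t - 0.92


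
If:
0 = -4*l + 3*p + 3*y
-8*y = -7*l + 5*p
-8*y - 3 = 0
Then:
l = -27/8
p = -33/8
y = -3/8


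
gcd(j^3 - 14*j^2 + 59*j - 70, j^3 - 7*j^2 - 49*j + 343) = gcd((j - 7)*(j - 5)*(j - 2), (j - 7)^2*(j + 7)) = j - 7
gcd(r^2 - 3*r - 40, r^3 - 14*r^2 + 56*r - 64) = r - 8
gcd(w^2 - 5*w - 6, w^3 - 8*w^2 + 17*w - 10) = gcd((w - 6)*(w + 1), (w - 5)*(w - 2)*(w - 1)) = 1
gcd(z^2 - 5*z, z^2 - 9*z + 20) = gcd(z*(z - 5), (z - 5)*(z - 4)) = z - 5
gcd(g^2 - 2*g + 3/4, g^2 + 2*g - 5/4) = g - 1/2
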